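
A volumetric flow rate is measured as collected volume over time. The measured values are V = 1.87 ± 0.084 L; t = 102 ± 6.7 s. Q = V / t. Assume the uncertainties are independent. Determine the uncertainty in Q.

0.00146 L/s

For a monomial Q ∝ V, t^-1, fractional errors add in quadrature:
  (1·δV/V)² = (1×0.0449)² = 0.00202;  (-1·δt/t)² = (-1×0.0657)² = 0.00431
δQ/Q = √(0.00633) = 0.0796
Q = 0.0183 L/s, so δQ = 0.0796 × 0.0183 = 0.00146 L/s.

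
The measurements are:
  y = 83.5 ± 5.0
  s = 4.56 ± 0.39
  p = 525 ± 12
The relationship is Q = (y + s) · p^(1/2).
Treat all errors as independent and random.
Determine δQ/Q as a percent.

Let u = y + s = 88.1. δu = √(δy² + δs²) = √(25.0 + 0.152) = 5.02, so δu/u = 0.0570.
Q is then a monomial in u, p:
δQ/Q = √((δu/u)² + (½·δp/p)²) = √(0.00324 + 0.000131) = 0.0581

5.81%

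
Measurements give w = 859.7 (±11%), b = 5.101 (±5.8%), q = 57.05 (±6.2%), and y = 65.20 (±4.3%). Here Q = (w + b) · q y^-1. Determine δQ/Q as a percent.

13.3%

Let u = w + b = 864.8. δu = √(δw² + δb²) = √(8940 + 0.0875) = 94.6, so δu/u = 0.109.
Q is then a monomial in u, q, y:
δQ/Q = √((δu/u)² + (1·δq/q)² + (-1·δy/y)²) = √(0.0120 + 0.00384 + 0.00185) = 0.133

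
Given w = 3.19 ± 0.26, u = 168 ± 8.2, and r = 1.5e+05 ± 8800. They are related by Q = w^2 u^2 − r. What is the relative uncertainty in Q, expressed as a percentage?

40.3%

Let p = w^2·u^2 = 2.87e+05. δp/p = √((2·δw/w)² + (2·δu/u)²) = √(0.0266 + 0.00953) = 0.190, so δp = 54600.
Q = p − r: δQ = √(δp² + δr²) = √(2.98e+09 + 7.74e+07) = 55300
Q = 1.37e+05, so δQ/Q = 55300/1.37e+05 = 0.403.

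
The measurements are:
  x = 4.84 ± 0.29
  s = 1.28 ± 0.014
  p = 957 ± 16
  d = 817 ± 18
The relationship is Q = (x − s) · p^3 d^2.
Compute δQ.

Let u = x − s = 3.56. δu = √(δx² + δs²) = √(0.0841 + 0.000196) = 0.290, so δu/u = 0.0816.
Q is then a monomial in u, p, d:
δQ/Q = √((δu/u)² + (3·δp/p)² + (2·δd/d)²) = √(0.00665 + 0.00252 + 0.00194) = 0.105
Q = 2.08e+15, so δQ = 0.105 × 2.08e+15 = 2.2e+14.

2.2e+14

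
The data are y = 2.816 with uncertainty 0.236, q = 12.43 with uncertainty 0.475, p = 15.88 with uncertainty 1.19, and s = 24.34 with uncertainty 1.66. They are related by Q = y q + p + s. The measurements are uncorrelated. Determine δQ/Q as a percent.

Let w = y·q = 35.00. δw/w = √((1·δy/y)² + (1·δq/q)²) = √(0.00702 + 0.00146) = 0.0921, so δw = 3.22.
Q = w + p + s: δQ = √(δw² + δp² + δs²) = √(10.4 + 1.42 + 2.76) = 3.82
Q = 75.22, so δQ/Q = 3.82/75.22 = 0.0507.

5.07%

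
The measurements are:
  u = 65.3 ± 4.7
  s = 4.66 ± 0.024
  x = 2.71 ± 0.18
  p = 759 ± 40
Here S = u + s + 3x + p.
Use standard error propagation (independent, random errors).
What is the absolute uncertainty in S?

40.3

S is a linear combination, so absolute uncertainties add in quadrature:
  (δu)² = 22.1;  (δs)² = 0.000576;  (3·δx)² = 0.292;  (δp)² = 1600
δS = √(1620) = 40.3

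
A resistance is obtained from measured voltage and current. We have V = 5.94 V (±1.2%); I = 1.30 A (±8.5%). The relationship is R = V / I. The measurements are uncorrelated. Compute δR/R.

0.0858

Products/powers → add relative errors in quadrature, weighted by exponent:
  (1·δV/V)² = (1×0.0120)² = 0.000144;  (-1·δI/I)² = (-1×0.0850)² = 0.00723
δR/R = √(0.00737) = 0.0858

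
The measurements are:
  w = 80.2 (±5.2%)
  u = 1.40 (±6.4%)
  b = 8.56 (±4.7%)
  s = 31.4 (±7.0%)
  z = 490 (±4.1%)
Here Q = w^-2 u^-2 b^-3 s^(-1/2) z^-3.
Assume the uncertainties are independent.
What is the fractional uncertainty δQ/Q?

Each factor contributes (exponent × relative error)² to (δQ/Q)²:
  (-2·δw/w)² = (-2×0.0520)² = 0.0108;  (-2·δu/u)² = (-2×0.0640)² = 0.0164;  (-3·δb/b)² = (-3×0.0470)² = 0.0199;  (−½·δs/s)² = (-0.5×0.0700)² = 0.00123;  (-3·δz/z)² = (-3×0.0410)² = 0.0151
δQ/Q = √(0.0634) = 0.252

0.252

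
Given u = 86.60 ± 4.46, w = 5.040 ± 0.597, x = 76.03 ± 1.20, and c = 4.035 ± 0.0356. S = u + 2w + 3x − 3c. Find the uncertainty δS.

5.86

Each term contributes (cᵢ δxᵢ)² to (δS)²:
  (δu)² = 19.9;  (2·δw)² = 1.43;  (3·δx)² = 13.0;  (3·δc)² = 0.0114
δS = √(34.3) = 5.86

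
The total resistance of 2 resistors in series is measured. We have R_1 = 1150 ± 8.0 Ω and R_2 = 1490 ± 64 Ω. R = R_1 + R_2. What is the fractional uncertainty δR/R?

Absolute uncertainties add in quadrature for a linear combination:
  (δR_1)² = 64.0;  (δR_2)² = 4100
δR = √(4160) = 64.5 Ω
R = 2640 Ω, so δR/R = 64.5/2640 = 0.0244.

0.0244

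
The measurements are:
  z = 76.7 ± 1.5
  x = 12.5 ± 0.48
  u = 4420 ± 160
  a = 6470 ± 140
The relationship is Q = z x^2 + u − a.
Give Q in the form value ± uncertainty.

9930 ± 973

Let p = z·x^2 = 12000. δp/p = √((1·δz/z)² + (2·δx/x)²) = √(0.000382 + 0.00590) = 0.0793, so δp = 950.
Q = p + u − a: δQ = √(δp² + δu² + δa²) = √(9.02e+05 + 25600 + 19600) = 973
Q = 9930.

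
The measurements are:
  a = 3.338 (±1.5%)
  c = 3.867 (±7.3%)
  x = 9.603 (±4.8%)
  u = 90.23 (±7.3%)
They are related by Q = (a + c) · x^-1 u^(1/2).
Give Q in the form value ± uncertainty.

Let w = a + c = 7.205. δw = √(δa² + δc²) = √(0.00251 + 0.0797) = 0.287, so δw/w = 0.0398.
Q is then a monomial in w, x, u:
δQ/Q = √((δw/w)² + (-1·δx/x)² + (½·δu/u)²) = √(0.00158 + 0.00230 + 0.00133) = 0.0722
Q = 7.127, so δQ = 0.0722 × 7.127 = 0.515.

7.127 ± 0.515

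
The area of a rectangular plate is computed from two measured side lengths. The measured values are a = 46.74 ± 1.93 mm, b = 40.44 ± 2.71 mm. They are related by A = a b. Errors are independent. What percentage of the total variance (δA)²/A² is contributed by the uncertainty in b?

(δA/A)² = (1·δa/a)² + (1·δb/b)²
  a term: (1×0.0413)² = 0.00171
  b term: (1×0.0670)² = 0.00449
Total = 0.00620. Share from b = 0.00449/0.00620 = 0.725.

72.5%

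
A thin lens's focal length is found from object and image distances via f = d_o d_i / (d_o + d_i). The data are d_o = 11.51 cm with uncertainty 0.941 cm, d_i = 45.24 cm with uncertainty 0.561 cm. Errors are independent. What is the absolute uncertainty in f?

0.598 cm

∂f/∂d_o = (d_i/(d_o+d_i))² = 0.635;  ∂f/∂d_i = (d_o/(d_o+d_i))² = 0.0411
δf = √((∂f/∂d_o · δd_o)² + (∂f/∂d_i · δd_i)²) = √(0.358 + 0.000533) = 0.598 cm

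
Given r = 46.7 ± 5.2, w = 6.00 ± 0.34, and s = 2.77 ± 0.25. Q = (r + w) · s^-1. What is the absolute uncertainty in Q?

Let u = r + w = 52.7. δu = √(δr² + δw²) = √(27.0 + 0.116) = 5.21, so δu/u = 0.0989.
Q is then a monomial in u, s:
δQ/Q = √((δu/u)² + (-1·δs/s)²) = √(0.00978 + 0.00815) = 0.134
Q = 19.0, so δQ = 0.134 × 19.0 = 2.55.

2.55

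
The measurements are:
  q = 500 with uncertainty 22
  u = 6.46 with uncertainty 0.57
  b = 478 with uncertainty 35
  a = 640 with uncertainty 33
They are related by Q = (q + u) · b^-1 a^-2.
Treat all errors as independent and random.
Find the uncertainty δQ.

3.46e-07

Let w = q + u = 506. δw = √(δq² + δu²) = √(484 + 0.325) = 22.0, so δw/w = 0.0435.
Q is then a monomial in w, b, a:
δQ/Q = √((δw/w)² + (-1·δb/b)² + (-2·δa/a)²) = √(0.00189 + 0.00536 + 0.0106) = 0.134
Q = 2.59e-06, so δQ = 0.134 × 2.59e-06 = 3.46e-07.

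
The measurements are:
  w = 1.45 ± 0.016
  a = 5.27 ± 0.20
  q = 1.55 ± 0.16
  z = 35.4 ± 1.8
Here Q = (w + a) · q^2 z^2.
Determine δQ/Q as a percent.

Let u = w + a = 6.72. δu = √(δw² + δa²) = √(0.000256 + 0.0400) = 0.201, so δu/u = 0.0299.
Q is then a monomial in u, q, z:
δQ/Q = √((δu/u)² + (2·δq/q)² + (2·δz/z)²) = √(0.000891 + 0.0426 + 0.0103) = 0.232

23.2%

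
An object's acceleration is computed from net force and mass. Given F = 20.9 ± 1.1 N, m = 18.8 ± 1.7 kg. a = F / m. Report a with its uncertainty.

Each factor contributes (exponent × relative error)² to (δa/a)²:
  (1·δF/F)² = (1×0.0526)² = 0.00277;  (-1·δm/m)² = (-1×0.0904)² = 0.00818
δa/a = √(0.0109) = 0.105
a = 1.11 m/s^2, so δa = 0.105 × 1.11 = 0.116 m/s^2.

1.11 ± 0.116 m/s^2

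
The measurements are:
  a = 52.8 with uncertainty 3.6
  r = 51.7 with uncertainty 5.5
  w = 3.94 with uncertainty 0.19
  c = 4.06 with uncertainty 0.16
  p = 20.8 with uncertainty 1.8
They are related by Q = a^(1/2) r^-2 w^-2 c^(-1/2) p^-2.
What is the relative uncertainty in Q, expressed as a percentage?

29.3%

Products/powers → add relative errors in quadrature, weighted by exponent:
  (½·δa/a)² = (0.5×0.0682)² = 0.00116;  (-2·δr/r)² = (-2×0.106)² = 0.0453;  (-2·δw/w)² = (-2×0.0482)² = 0.00930;  (−½·δc/c)² = (-0.5×0.0394)² = 0.000388;  (-2·δp/p)² = (-2×0.0865)² = 0.0300
δQ/Q = √(0.0861) = 0.293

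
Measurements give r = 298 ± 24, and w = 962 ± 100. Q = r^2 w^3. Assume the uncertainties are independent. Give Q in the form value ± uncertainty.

Since Q is a product/quotient, work with relative uncertainties:
  (2·δr/r)² = (2×0.0805)² = 0.0259;  (3·δw/w)² = (3×0.104)² = 0.0973
δQ/Q = √(0.123) = 0.351
Q = 7.91e+13, so δQ = 0.351 × 7.91e+13 = 2.77e+13.

(7.91 ± 2.77) × 10^13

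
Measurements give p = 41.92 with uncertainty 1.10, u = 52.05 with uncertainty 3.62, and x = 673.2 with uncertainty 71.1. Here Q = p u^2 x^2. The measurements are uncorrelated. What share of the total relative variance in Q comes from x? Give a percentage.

69.0%

(δQ/Q)² = (1·δp/p)² + (2·δu/u)² + (2·δx/x)²
  p term: (1×0.0262)² = 0.000689
  u term: (2×0.0695)² = 0.0193
  x term: (2×0.106)² = 0.0446
Total = 0.0647. Share from x = 0.0446/0.0647 = 0.690.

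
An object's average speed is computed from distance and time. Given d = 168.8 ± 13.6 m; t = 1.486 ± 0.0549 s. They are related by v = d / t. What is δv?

10.1 m/s

For a monomial v ∝ d, t^-1, fractional errors add in quadrature:
  (1·δd/d)² = (1×0.0806)² = 0.00649;  (-1·δt/t)² = (-1×0.0369)² = 0.00136
δv/v = √(0.00786) = 0.0886
v = 113.6 m/s, so δv = 0.0886 × 113.6 = 10.1 m/s.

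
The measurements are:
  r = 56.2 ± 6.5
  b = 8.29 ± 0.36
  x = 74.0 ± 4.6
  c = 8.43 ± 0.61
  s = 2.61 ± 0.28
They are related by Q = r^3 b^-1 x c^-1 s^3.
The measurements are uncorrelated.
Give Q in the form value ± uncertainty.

Q is a product of powers, so relative uncertainties combine in quadrature:
  (3·δr/r)² = (3×0.116)² = 0.120;  (-1·δb/b)² = (-1×0.0434)² = 0.00189;  (1·δx/x)² = (1×0.0622)² = 0.00386;  (-1·δc/c)² = (-1×0.0724)² = 0.00524;  (3·δs/s)² = (3×0.107)² = 0.104
δQ/Q = √(0.235) = 0.485
Q = 3.34e+06, so δQ = 0.485 × 3.34e+06 = 1.62e+06.

(3.34 ± 1.62) × 10^6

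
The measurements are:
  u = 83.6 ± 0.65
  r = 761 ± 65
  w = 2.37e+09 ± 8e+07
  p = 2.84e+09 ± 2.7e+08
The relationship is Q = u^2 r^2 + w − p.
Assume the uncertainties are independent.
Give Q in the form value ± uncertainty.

(3.58 ± 0.749) × 10^9

Let h = u^2·r^2 = 4.05e+09. δh/h = √((2·δu/u)² + (2·δr/r)²) = √(0.000242 + 0.0292) = 0.172, so δh = 6.94e+08.
Q = h + w − p: δQ = √(δh² + δw² + δp²) = √(4.82e+17 + 6.4e+15 + 7.29e+16) = 7.49e+08
Q = 3.58e+09.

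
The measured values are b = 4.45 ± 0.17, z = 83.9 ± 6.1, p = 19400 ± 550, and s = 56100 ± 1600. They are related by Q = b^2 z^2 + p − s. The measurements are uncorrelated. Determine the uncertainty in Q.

Let w = b^2·z^2 = 1.39e+05. δw/w = √((2·δb/b)² + (2·δz/z)²) = √(0.00584 + 0.0211) = 0.164, so δw = 22900.
Q = w + p − s: δQ = √(δw² + δp² + δs²) = √(5.24e+08 + 3.02e+05 + 2.56e+06) = 23000

23000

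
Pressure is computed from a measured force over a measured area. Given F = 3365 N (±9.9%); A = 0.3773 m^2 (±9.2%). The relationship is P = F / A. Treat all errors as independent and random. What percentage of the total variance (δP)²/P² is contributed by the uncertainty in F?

53.7%

(δP/P)² = (1·δF/F)² + (-1·δA/A)²
  F term: (1×0.0990)² = 0.00980
  A term: (-1×0.0920)² = 0.00846
Total = 0.0183. Share from F = 0.00980/0.0183 = 0.537.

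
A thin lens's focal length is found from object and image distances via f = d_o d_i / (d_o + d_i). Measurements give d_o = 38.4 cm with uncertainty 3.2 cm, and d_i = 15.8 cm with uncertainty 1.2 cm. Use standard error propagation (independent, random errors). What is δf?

∂f/∂d_o = (d_i/(d_o+d_i))² = 0.0850;  ∂f/∂d_i = (d_o/(d_o+d_i))² = 0.502
δf = √((∂f/∂d_o · δd_o)² + (∂f/∂d_i · δd_i)²) = √(0.0739 + 0.363) = 0.661 cm

0.661 cm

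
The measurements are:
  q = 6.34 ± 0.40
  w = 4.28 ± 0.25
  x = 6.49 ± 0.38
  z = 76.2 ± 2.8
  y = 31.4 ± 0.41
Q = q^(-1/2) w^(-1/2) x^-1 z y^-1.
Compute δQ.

0.00592

Relative error in a monomial: (δQ/Q)² = Σ (nᵢ · δxᵢ/xᵢ)².
  (−½·δq/q)² = (-0.5×0.0631)² = 0.000995;  (−½·δw/w)² = (-0.5×0.0584)² = 0.000853;  (-1·δx/x)² = (-1×0.0586)² = 0.00343;  (1·δz/z)² = (1×0.0367)² = 0.00135;  (-1·δy/y)² = (-1×0.0131)² = 0.000170
δQ/Q = √(0.00680) = 0.0824
Q = 0.0718, so δQ = 0.0824 × 0.0718 = 0.00592.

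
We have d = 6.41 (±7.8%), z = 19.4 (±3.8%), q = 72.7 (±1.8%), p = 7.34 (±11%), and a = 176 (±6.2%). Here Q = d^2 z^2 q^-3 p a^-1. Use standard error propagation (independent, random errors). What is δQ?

Since Q is a product/quotient, work with relative uncertainties:
  (2·δd/d)² = (2×0.0780)² = 0.0243;  (2·δz/z)² = (2×0.0380)² = 0.00578;  (-3·δq/q)² = (-3×0.0180)² = 0.00292;  (1·δp/p)² = (1×0.110)² = 0.0121;  (-1·δa/a)² = (-1×0.0620)² = 0.00384
δQ/Q = √(0.0490) = 0.221
Q = 0.00168, so δQ = 0.221 × 0.00168 = 0.000371.

0.000371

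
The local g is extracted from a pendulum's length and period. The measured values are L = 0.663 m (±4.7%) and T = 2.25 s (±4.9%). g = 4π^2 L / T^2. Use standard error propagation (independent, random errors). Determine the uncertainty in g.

0.562 m/s^2

For a monomial g ∝ L, T^-2, fractional errors add in quadrature:
  (1·δL/L)² = (1×0.0470)² = 0.00221;  (-2·δT/T)² = (-2×0.0490)² = 0.00960
δg/g = √(0.0118) = 0.109
g = 5.17 m/s^2, so δg = 0.109 × 5.17 = 0.562 m/s^2.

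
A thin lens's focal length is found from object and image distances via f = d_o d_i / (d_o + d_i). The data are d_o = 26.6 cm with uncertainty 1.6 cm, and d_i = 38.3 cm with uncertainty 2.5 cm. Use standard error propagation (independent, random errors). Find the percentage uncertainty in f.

4.44%

∂f/∂d_o = (d_i/(d_o+d_i))² = 0.348;  ∂f/∂d_i = (d_o/(d_o+d_i))² = 0.168
δf = √((∂f/∂d_o · δd_o)² + (∂f/∂d_i · δd_i)²) = √(0.310 + 0.176) = 0.698 cm
f = 15.7 cm, so δf/f = 0.698/15.7 = 0.0444.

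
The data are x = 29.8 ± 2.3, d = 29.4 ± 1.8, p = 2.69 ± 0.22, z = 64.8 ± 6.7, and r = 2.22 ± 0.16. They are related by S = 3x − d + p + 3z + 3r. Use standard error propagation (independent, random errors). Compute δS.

21.3

S is a linear combination, so absolute uncertainties add in quadrature:
  (3·δx)² = 47.6;  (δd)² = 3.24;  (δp)² = 0.0484;  (3·δz)² = 404;  (3·δr)² = 0.230
δS = √(455) = 21.3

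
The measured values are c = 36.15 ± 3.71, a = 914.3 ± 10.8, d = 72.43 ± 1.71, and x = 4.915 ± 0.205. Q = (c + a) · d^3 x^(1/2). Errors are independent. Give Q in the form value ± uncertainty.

Let u = c + a = 950.4. δu = √(δc² + δa²) = √(13.8 + 117) = 11.4, so δu/u = 0.0120.
Q is then a monomial in u, d, x:
δQ/Q = √((δu/u)² + (3·δd/d)² + (½·δx/x)²) = √(0.000144 + 0.00502 + 0.000435) = 0.0748
Q = 8.007e+08, so δQ = 0.0748 × 8.007e+08 = 5.99e+07.

(8.007 ± 0.599) × 10^8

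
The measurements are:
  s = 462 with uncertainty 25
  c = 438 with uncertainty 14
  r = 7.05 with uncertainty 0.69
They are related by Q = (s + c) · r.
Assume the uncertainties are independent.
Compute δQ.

Let u = s + c = 900. δu = √(δs² + δc²) = √(625 + 196) = 28.7, so δu/u = 0.0318.
Q is then a monomial in u, r:
δQ/Q = √((δu/u)² + (1·δr/r)²) = √(0.00101 + 0.00958) = 0.103
Q = 6340, so δQ = 0.103 × 6340 = 653.

653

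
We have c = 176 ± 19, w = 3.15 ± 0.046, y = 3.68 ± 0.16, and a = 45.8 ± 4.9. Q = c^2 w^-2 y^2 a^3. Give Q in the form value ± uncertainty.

Relative error in a monomial: (δQ/Q)² = Σ (nᵢ · δxᵢ/xᵢ)².
  (2·δc/c)² = (2×0.108)² = 0.0466;  (-2·δw/w)² = (-2×0.0146)² = 0.000853;  (2·δy/y)² = (2×0.0435)² = 0.00756;  (3·δa/a)² = (3×0.107)² = 0.103
δQ/Q = √(0.158) = 0.398
Q = 4.06e+09, so δQ = 0.398 × 4.06e+09 = 1.61e+09.

(4.06 ± 1.61) × 10^9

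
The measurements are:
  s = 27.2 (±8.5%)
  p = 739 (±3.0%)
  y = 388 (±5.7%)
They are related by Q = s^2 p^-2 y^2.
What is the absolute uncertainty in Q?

Each factor contributes (exponent × relative error)² to (δQ/Q)²:
  (2·δs/s)² = (2×0.0850)² = 0.0289;  (-2·δp/p)² = (-2×0.0300)² = 0.00360;  (2·δy/y)² = (2×0.0570)² = 0.0130
δQ/Q = √(0.0455) = 0.213
Q = 204, so δQ = 0.213 × 204 = 43.5.

43.5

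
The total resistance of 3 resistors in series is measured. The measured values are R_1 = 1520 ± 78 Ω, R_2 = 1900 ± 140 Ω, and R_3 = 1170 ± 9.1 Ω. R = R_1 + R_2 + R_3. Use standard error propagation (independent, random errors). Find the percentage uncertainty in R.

Absolute uncertainties add in quadrature for a linear combination:
  (δR_1)² = 6080;  (δR_2)² = 19600;  (δR_3)² = 82.8
δR = √(25800) = 161 Ω
R = 4590 Ω, so δR/R = 161/4590 = 0.0350.

3.50%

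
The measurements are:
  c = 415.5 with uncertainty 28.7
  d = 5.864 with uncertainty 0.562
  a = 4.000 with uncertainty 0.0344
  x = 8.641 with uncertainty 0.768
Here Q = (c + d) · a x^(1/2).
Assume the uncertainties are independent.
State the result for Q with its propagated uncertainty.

Let u = c + d = 421.4. δu = √(δc² + δd²) = √(824 + 0.316) = 28.7, so δu/u = 0.0681.
Q is then a monomial in u, a, x:
δQ/Q = √((δu/u)² + (1·δa/a)² + (½·δx/x)²) = √(0.00464 + 7.4e-05 + 0.00197) = 0.0818
Q = 4954, so δQ = 0.0818 × 4954 = 405.

4954 ± 405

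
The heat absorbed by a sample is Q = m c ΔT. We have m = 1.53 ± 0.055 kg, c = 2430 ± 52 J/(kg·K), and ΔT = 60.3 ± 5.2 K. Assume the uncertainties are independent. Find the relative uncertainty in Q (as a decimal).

Relative error in a monomial: (δQ/Q)² = Σ (nᵢ · δxᵢ/xᵢ)².
  (1·δm/m)² = (1×0.0359)² = 0.00129;  (1·δc/c)² = (1×0.0214)² = 0.000458;  (1·δΔT/ΔT)² = (1×0.0862)² = 0.00744
δQ/Q = √(0.00919) = 0.0958

0.0958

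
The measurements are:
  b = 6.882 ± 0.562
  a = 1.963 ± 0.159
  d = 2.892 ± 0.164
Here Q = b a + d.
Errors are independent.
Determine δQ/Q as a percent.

Let p = b·a = 13.51. δp/p = √((1·δb/b)² + (1·δa/a)²) = √(0.00667 + 0.00656) = 0.115, so δp = 1.55.
Q = p + d: δQ = √(δp² + δd²) = √(2.41 + 0.0269) = 1.56
Q = 16.40, so δQ/Q = 1.56/16.40 = 0.0953.

9.53%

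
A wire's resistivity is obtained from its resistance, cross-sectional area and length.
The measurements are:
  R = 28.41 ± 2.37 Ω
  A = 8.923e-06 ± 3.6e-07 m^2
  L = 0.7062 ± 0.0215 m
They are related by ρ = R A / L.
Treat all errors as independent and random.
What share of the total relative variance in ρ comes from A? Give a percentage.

(δρ/ρ)² = (1·δR/R)² + (1·δA/A)² + (-1·δL/L)²
  R term: (1×0.0834)² = 0.00696
  A term: (1×0.0403)² = 0.00163
  L term: (-1×0.0304)² = 0.000927
Total = 0.00951. Share from A = 0.00163/0.00951 = 0.171.

17.1%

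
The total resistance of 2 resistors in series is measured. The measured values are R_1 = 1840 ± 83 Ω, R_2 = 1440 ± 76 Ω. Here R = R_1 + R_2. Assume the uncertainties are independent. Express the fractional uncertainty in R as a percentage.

Each term contributes (cᵢ δxᵢ)² to (δR)²:
  (δR_1)² = 6890;  (δR_2)² = 5780
δR = √(12700) = 113 Ω
R = 3280 Ω, so δR/R = 113/3280 = 0.0343.

3.43%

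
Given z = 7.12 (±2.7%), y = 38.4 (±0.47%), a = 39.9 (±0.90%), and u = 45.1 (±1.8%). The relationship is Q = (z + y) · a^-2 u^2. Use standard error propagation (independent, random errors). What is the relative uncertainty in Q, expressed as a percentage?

4.07%

Let w = z + y = 45.5. δw = √(δz² + δy²) = √(0.0370 + 0.0326) = 0.264, so δw/w = 0.00579.
Q is then a monomial in w, a, u:
δQ/Q = √((δw/w)² + (-2·δa/a)² + (2·δu/u)²) = √(3.36e-05 + 0.000324 + 0.00130) = 0.0407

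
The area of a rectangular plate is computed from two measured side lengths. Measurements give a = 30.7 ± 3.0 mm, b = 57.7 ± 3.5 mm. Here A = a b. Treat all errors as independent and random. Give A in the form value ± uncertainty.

Since A is a product/quotient, work with relative uncertainties:
  (1·δa/a)² = (1×0.0977)² = 0.00955;  (1·δb/b)² = (1×0.0607)² = 0.00368
δA/A = √(0.0132) = 0.115
A = 1770 mm^2, so δA = 0.115 × 1770 = 204 mm^2.

1770 ± 204 mm^2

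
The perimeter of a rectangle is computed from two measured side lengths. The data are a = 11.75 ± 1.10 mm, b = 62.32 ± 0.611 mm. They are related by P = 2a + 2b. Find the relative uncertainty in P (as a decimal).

Absolute uncertainties add in quadrature for a linear combination:
  (2·δa)² = 4.84;  (2·δb)² = 1.49
δP = √(6.33) = 2.52 mm
P = 148.1 mm, so δP/P = 2.52/148.1 = 0.0170.

0.0170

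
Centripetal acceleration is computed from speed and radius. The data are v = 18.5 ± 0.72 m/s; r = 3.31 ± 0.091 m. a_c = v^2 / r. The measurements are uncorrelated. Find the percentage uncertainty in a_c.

For a monomial a_c ∝ v^2, r^-1, fractional errors add in quadrature:
  (2·δv/v)² = (2×0.0389)² = 0.00606;  (-1·δr/r)² = (-1×0.0275)² = 0.000756
δa_c/a_c = √(0.00681) = 0.0826

8.26%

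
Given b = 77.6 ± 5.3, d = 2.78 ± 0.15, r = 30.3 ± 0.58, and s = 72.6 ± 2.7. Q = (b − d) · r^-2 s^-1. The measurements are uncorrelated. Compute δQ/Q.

Let u = b − d = 74.8. δu = √(δb² + δd²) = √(28.1 + 0.0225) = 5.30, so δu/u = 0.0709.
Q is then a monomial in u, r, s:
δQ/Q = √((δu/u)² + (-2·δr/r)² + (-1·δs/s)²) = √(0.00502 + 0.00147 + 0.00138) = 0.0887

0.0887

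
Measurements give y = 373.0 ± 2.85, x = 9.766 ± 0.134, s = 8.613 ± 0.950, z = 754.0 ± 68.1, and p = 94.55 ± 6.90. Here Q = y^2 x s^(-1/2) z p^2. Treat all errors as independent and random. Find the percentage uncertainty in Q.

Each factor contributes (exponent × relative error)² to (δQ/Q)²:
  (2·δy/y)² = (2×0.00764)² = 0.000234;  (1·δx/x)² = (1×0.0137)² = 0.000188;  (−½·δs/s)² = (-0.5×0.110)² = 0.00304;  (1·δz/z)² = (1×0.0903)² = 0.00816;  (2·δp/p)² = (2×0.0730)² = 0.0213
δQ/Q = √(0.0329) = 0.181

18.1%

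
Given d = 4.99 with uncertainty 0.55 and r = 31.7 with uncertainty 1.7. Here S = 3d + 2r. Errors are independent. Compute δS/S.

Sums and differences: (δS)² = Σ (cᵢ δxᵢ)².
  (3·δd)² = 2.72;  (2·δr)² = 11.6
δS = √(14.3) = 3.78
S = 78.4, so δS/S = 3.78/78.4 = 0.0482.

0.0482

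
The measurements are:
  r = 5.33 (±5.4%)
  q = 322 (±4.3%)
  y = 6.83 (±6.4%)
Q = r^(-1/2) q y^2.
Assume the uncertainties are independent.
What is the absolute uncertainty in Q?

896

Since Q is a product/quotient, work with relative uncertainties:
  (−½·δr/r)² = (-0.5×0.0540)² = 0.000729;  (1·δq/q)² = (1×0.0430)² = 0.00185;  (2·δy/y)² = (2×0.0640)² = 0.0164
δQ/Q = √(0.0190) = 0.138
Q = 6510, so δQ = 0.138 × 6510 = 896.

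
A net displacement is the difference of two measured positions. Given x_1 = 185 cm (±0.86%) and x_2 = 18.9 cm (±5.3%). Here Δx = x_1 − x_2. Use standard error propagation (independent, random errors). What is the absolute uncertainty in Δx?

Δx is a linear combination, so absolute uncertainties add in quadrature:
  (δx_1)² = 2.53;  (δx_2)² = 1.00
δΔx = √(3.53) = 1.88 cm

1.88 cm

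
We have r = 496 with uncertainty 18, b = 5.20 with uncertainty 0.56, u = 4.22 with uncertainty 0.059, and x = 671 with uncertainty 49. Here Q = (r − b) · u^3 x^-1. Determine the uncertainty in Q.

Let w = r − b = 491. δw = √(δr² + δb²) = √(324 + 0.314) = 18.0, so δw/w = 0.0367.
Q is then a monomial in w, u, x:
δQ/Q = √((δw/w)² + (3·δu/u)² + (-1·δx/x)²) = √(0.00135 + 0.00176 + 0.00533) = 0.0919
Q = 55.0, so δQ = 0.0919 × 55.0 = 5.05.

5.05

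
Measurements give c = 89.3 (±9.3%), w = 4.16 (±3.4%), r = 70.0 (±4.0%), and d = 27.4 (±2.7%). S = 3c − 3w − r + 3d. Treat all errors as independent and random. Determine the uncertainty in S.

25.2

Absolute uncertainties add in quadrature for a linear combination:
  (3·δc)² = 621;  (3·δw)² = 0.180;  (δr)² = 7.84;  (3·δd)² = 4.93
δS = √(634) = 25.2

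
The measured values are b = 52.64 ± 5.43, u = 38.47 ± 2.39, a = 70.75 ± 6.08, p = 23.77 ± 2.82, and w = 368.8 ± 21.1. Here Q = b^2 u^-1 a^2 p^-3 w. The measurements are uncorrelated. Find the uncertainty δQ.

Since Q is a product/quotient, work with relative uncertainties:
  (2·δb/b)² = (2×0.103)² = 0.0426;  (-1·δu/u)² = (-1×0.0621)² = 0.00386;  (2·δa/a)² = (2×0.0859)² = 0.0295;  (-3·δp/p)² = (-3×0.119)² = 0.127;  (1·δw/w)² = (1×0.0572)² = 0.00327
δQ/Q = √(0.206) = 0.454
Q = 9901, so δQ = 0.454 × 9901 = 4490.

4490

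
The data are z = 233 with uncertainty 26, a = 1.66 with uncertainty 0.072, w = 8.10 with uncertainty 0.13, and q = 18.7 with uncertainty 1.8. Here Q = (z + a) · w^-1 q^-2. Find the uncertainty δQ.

Let u = z + a = 235. δu = √(δz² + δa²) = √(676 + 0.00518) = 26.0, so δu/u = 0.111.
Q is then a monomial in u, w, q:
δQ/Q = √((δu/u)² + (-1·δw/w)² + (-2·δq/q)²) = √(0.0123 + 0.000258 + 0.0371) = 0.223
Q = 0.0828, so δQ = 0.223 × 0.0828 = 0.0184.

0.0184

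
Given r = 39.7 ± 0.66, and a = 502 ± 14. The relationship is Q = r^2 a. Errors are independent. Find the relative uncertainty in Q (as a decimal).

0.0434

Products/powers → add relative errors in quadrature, weighted by exponent:
  (2·δr/r)² = (2×0.0166)² = 0.00111;  (1·δa/a)² = (1×0.0279)² = 0.000778
δQ/Q = √(0.00188) = 0.0434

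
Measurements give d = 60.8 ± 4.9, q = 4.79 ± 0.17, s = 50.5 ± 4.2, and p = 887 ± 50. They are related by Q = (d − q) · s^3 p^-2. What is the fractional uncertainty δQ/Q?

0.287

Let u = d − q = 56.0. δu = √(δd² + δq²) = √(24.0 + 0.0289) = 4.90, so δu/u = 0.0875.
Q is then a monomial in u, s, p:
δQ/Q = √((δu/u)² + (3·δs/s)² + (-2·δp/p)²) = √(0.00766 + 0.0623 + 0.0127) = 0.287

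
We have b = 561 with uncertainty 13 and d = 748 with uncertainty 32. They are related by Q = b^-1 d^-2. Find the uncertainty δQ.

2.82e-10

For a monomial Q ∝ b^-1, d^-2, fractional errors add in quadrature:
  (-1·δb/b)² = (-1×0.0232)² = 0.000537;  (-2·δd/d)² = (-2×0.0428)² = 0.00732
δQ/Q = √(0.00786) = 0.0886
Q = 3.19e-09, so δQ = 0.0886 × 3.19e-09 = 2.82e-10.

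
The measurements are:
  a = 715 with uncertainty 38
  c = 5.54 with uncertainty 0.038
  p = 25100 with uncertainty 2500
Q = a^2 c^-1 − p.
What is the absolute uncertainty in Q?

10100

Let w = a^2·c^-1 = 92300. δw/w = √((2·δa/a)² + (-1·δc/c)²) = √(0.0113 + 4.7e-05) = 0.107, so δw = 9830.
Q = w − p: δQ = √(δw² + δp²) = √(9.66e+07 + 6.25e+06) = 10100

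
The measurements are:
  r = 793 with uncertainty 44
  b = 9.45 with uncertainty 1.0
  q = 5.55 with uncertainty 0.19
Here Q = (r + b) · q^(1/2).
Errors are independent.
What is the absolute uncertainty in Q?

109

Let u = r + b = 802. δu = √(δr² + δb²) = √(1940 + 1.00) = 44.0, so δu/u = 0.0548.
Q is then a monomial in u, q:
δQ/Q = √((δu/u)² + (½·δq/q)²) = √(0.00301 + 0.000293) = 0.0575
Q = 1890, so δQ = 0.0575 × 1890 = 109.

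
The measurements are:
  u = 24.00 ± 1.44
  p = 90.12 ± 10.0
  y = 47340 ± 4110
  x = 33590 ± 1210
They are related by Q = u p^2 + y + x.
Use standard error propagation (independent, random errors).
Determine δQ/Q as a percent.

16.3%

Let w = u·p^2 = 194900. δw/w = √((1·δu/u)² + (2·δp/p)²) = √(0.00360 + 0.0493) = 0.230, so δw = 44800.
Q = w + y + x: δQ = √(δw² + δy² + δx²) = √(2.01e+09 + 1.69e+07 + 1.46e+06) = 45000
Q = 275800, so δQ/Q = 45000/275800 = 0.163.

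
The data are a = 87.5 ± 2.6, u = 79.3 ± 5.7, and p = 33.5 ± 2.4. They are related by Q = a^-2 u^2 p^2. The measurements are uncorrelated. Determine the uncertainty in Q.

195

Q is a product of powers, so relative uncertainties combine in quadrature:
  (-2·δa/a)² = (-2×0.0297)² = 0.00353;  (2·δu/u)² = (2×0.0719)² = 0.0207;  (2·δp/p)² = (2×0.0716)² = 0.0205
δQ/Q = √(0.0447) = 0.211
Q = 922, so δQ = 0.211 × 922 = 195.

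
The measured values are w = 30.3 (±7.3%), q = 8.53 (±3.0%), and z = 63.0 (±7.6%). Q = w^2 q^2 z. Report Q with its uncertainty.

Products/powers → add relative errors in quadrature, weighted by exponent:
  (2·δw/w)² = (2×0.0730)² = 0.0213;  (2·δq/q)² = (2×0.0300)² = 0.00360;  (1·δz/z)² = (1×0.0760)² = 0.00578
δQ/Q = √(0.0307) = 0.175
Q = 4.21e+06, so δQ = 0.175 × 4.21e+06 = 7.37e+05.

(4.21 ± 0.737) × 10^6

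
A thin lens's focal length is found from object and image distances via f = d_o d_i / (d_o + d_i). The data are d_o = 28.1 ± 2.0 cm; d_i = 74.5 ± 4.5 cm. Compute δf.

∂f/∂d_o = (d_i/(d_o+d_i))² = 0.527;  ∂f/∂d_i = (d_o/(d_o+d_i))² = 0.0750
δf = √((∂f/∂d_o · δd_o)² + (∂f/∂d_i · δd_i)²) = √(1.11 + 0.114) = 1.11 cm

1.11 cm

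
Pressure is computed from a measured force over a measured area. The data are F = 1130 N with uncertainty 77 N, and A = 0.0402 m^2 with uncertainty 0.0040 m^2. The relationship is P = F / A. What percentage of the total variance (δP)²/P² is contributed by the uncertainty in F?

31.9%

(δP/P)² = (1·δF/F)² + (-1·δA/A)²
  F term: (1×0.0681)² = 0.00464
  A term: (-1×0.0995)² = 0.00990
Total = 0.0145. Share from F = 0.00464/0.0145 = 0.319.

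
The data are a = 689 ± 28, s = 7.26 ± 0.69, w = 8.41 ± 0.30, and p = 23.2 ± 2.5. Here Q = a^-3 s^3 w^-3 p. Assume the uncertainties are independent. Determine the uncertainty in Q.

1.58e-08

Products/powers → add relative errors in quadrature, weighted by exponent:
  (-3·δa/a)² = (-3×0.0406)² = 0.0149;  (3·δs/s)² = (3×0.0950)² = 0.0813;  (-3·δw/w)² = (-3×0.0357)² = 0.0115;  (1·δp/p)² = (1×0.108)² = 0.0116
δQ/Q = √(0.119) = 0.345
Q = 4.56e-08, so δQ = 0.345 × 4.56e-08 = 1.58e-08.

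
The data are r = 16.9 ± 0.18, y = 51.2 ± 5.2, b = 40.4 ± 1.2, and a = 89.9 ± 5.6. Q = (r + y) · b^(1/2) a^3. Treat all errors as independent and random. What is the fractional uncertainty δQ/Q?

0.202

Let u = r + y = 68.1. δu = √(δr² + δy²) = √(0.0324 + 27.0) = 5.20, so δu/u = 0.0764.
Q is then a monomial in u, b, a:
δQ/Q = √((δu/u)² + (½·δb/b)² + (3·δa/a)²) = √(0.00584 + 0.000221 + 0.0349) = 0.202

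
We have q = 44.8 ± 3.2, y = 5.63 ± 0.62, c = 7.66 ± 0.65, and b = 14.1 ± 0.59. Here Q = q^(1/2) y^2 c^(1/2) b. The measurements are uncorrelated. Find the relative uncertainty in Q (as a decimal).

0.231

Since Q is a product/quotient, work with relative uncertainties:
  (½·δq/q)² = (0.5×0.0714)² = 0.00128;  (2·δy/y)² = (2×0.110)² = 0.0485;  (½·δc/c)² = (0.5×0.0849)² = 0.00180;  (1·δb/b)² = (1×0.0418)² = 0.00175
δQ/Q = √(0.0533) = 0.231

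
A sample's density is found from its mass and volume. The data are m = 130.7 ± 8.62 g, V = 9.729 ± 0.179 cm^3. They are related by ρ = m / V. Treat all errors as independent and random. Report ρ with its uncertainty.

Relative error in a monomial: (δρ/ρ)² = Σ (nᵢ · δxᵢ/xᵢ)².
  (1·δm/m)² = (1×0.0660)² = 0.00435;  (-1·δV/V)² = (-1×0.0184)² = 0.000339
δρ/ρ = √(0.00469) = 0.0685
ρ = 13.43 g/cm^3, so δρ = 0.0685 × 13.43 = 0.920 g/cm^3.

13.43 ± 0.920 g/cm^3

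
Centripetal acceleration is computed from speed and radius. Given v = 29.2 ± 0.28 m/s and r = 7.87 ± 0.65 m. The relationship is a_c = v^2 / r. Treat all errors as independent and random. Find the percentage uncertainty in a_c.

Each factor contributes (exponent × relative error)² to (δa_c/a_c)²:
  (2·δv/v)² = (2×0.00959)² = 0.000368;  (-1·δr/r)² = (-1×0.0826)² = 0.00682
δa_c/a_c = √(0.00719) = 0.0848

8.48%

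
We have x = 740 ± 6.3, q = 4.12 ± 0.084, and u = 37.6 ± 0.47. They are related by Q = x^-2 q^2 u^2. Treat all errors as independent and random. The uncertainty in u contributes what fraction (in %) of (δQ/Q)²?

24.2%

(δQ/Q)² = (-2·δx/x)² + (2·δq/q)² + (2·δu/u)²
  x term: (-2×0.00851)² = 0.000290
  q term: (2×0.0204)² = 0.00166
  u term: (2×0.0125)² = 0.000625
Total = 0.00258. Share from u = 0.000625/0.00258 = 0.242.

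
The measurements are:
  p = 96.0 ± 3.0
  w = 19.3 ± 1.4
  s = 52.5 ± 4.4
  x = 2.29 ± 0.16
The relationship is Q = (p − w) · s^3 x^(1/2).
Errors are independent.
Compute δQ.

Let u = p − w = 76.7. δu = √(δp² + δw²) = √(9.00 + 1.96) = 3.31, so δu/u = 0.0432.
Q is then a monomial in u, s, x:
δQ/Q = √((δu/u)² + (3·δs/s)² + (½·δx/x)²) = √(0.00186 + 0.0632 + 0.00122) = 0.257
Q = 1.68e+07, so δQ = 0.257 × 1.68e+07 = 4.32e+06.

4.32e+06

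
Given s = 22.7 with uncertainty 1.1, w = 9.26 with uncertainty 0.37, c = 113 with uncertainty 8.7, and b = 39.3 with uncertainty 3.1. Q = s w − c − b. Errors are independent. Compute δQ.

Let p = s·w = 210. δp/p = √((1·δs/s)² + (1·δw/w)²) = √(0.00235 + 0.00160) = 0.0628, so δp = 13.2.
Q = p − c − b: δQ = √(δp² + δc² + δb²) = √(174 + 75.7 + 9.61) = 16.1

16.1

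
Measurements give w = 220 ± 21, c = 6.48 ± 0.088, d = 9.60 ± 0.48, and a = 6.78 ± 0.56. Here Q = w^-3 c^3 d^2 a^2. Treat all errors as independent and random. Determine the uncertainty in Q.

0.0377

Each factor contributes (exponent × relative error)² to (δQ/Q)²:
  (-3·δw/w)² = (-3×0.0955)² = 0.0820;  (3·δc/c)² = (3×0.0136)² = 0.00166;  (2·δd/d)² = (2×0.0500)² = 0.0100;  (2·δa/a)² = (2×0.0826)² = 0.0273
δQ/Q = √(0.121) = 0.348
Q = 0.108, so δQ = 0.348 × 0.108 = 0.0377.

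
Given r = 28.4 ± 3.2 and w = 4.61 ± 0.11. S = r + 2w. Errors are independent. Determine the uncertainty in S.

3.21

Each term contributes (cᵢ δxᵢ)² to (δS)²:
  (δr)² = 10.2;  (2·δw)² = 0.0484
δS = √(10.3) = 3.21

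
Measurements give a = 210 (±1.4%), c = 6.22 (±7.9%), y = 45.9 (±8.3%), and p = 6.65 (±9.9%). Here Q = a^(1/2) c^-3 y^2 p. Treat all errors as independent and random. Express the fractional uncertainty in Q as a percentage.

Q is a product of powers, so relative uncertainties combine in quadrature:
  (½·δa/a)² = (0.5×0.0140)² = 4.9e-05;  (-3·δc/c)² = (-3×0.0790)² = 0.0562;  (2·δy/y)² = (2×0.0830)² = 0.0276;  (1·δp/p)² = (1×0.0990)² = 0.00980
δQ/Q = √(0.0936) = 0.306

30.6%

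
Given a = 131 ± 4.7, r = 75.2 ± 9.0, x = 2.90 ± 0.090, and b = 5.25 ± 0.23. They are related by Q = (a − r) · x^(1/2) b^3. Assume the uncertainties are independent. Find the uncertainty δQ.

3090

Let u = a − r = 55.8. δu = √(δa² + δr²) = √(22.1 + 81.0) = 10.2, so δu/u = 0.182.
Q is then a monomial in u, x, b:
δQ/Q = √((δu/u)² + (½·δx/x)² + (3·δb/b)²) = √(0.0331 + 0.000241 + 0.0173) = 0.225
Q = 13800, so δQ = 0.225 × 13800 = 3090.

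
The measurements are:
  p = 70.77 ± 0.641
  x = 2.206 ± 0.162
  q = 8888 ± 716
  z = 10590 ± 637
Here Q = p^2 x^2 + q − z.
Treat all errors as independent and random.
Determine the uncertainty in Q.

3730

Let w = p^2·x^2 = 24370. δw/w = √((2·δp/p)² + (2·δx/x)²) = √(0.000328 + 0.0216) = 0.148, so δw = 3610.
Q = w + q − z: δQ = √(δw² + δq² + δz²) = √(1.3e+07 + 5.13e+05 + 4.06e+05) = 3730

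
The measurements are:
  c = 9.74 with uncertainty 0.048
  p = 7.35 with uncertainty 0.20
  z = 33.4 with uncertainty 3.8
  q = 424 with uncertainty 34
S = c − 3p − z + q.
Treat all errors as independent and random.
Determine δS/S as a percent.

9.05%

Sums and differences: (δS)² = Σ (cᵢ δxᵢ)².
  (δc)² = 0.00230;  (3·δp)² = 0.360;  (δz)² = 14.4;  (δq)² = 1160
δS = √(1170) = 34.2
S = 378, so δS/S = 34.2/378 = 0.0905.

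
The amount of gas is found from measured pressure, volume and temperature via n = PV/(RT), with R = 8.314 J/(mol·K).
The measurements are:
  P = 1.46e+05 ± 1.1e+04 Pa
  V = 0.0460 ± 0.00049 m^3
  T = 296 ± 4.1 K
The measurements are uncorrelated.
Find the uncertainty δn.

Products/powers → add relative errors in quadrature, weighted by exponent:
  (1·δP/P)² = (1×0.0753)² = 0.00568;  (1·δV/V)² = (1×0.0107)² = 0.000113;  (-1·δT/T)² = (-1×0.0139)² = 0.000192
δn/n = √(0.00598) = 0.0773
n = 2.73 mol, so δn = 0.0773 × 2.73 = 0.211 mol.

0.211 mol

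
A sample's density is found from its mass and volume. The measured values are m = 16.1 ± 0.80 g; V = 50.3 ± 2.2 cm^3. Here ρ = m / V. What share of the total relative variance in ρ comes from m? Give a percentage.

56.3%

(δρ/ρ)² = (1·δm/m)² + (-1·δV/V)²
  m term: (1×0.0497)² = 0.00247
  V term: (-1×0.0437)² = 0.00191
Total = 0.00438. Share from m = 0.00247/0.00438 = 0.563.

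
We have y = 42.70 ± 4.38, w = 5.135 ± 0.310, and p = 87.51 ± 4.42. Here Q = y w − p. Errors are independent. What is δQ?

Let h = y·w = 219.3. δh/h = √((1·δy/y)² + (1·δw/w)²) = √(0.0105 + 0.00364) = 0.119, so δh = 26.1.
Q = h − p: δQ = √(δh² + δp²) = √(681 + 19.5) = 26.5

26.5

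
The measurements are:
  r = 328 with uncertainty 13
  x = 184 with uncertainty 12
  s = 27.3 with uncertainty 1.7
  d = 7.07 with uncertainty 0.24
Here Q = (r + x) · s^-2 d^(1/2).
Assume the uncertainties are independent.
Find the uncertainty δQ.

0.238

Let u = r + x = 512. δu = √(δr² + δx²) = √(169 + 144) = 17.7, so δu/u = 0.0346.
Q is then a monomial in u, s, d:
δQ/Q = √((δu/u)² + (-2·δs/s)² + (½·δd/d)²) = √(0.00119 + 0.0155 + 0.000288) = 0.130
Q = 1.83, so δQ = 0.130 × 1.83 = 0.238.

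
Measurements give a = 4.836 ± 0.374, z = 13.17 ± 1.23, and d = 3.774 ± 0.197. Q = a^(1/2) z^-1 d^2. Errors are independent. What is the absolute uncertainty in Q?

0.346

Products/powers → add relative errors in quadrature, weighted by exponent:
  (½·δa/a)² = (0.5×0.0773)² = 0.00150;  (-1·δz/z)² = (-1×0.0934)² = 0.00872;  (2·δd/d)² = (2×0.0522)² = 0.0109
δQ/Q = √(0.0211) = 0.145
Q = 2.378, so δQ = 0.145 × 2.378 = 0.346.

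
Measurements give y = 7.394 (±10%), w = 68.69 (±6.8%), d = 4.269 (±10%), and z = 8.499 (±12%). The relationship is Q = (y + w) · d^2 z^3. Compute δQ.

3.55e+05

Let u = y + w = 76.08. δu = √(δy² + δw²) = √(0.547 + 21.8) = 4.73, so δu/u = 0.0622.
Q is then a monomial in u, d, z:
δQ/Q = √((δu/u)² + (2·δd/d)² + (3·δz/z)²) = √(0.00386 + 0.0400 + 0.130) = 0.416
Q = 851200, so δQ = 0.416 × 851200 = 3.55e+05.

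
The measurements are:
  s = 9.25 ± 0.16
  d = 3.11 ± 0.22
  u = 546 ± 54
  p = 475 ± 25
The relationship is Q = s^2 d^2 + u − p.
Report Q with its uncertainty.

Let w = s^2·d^2 = 828. δw/w = √((2·δs/s)² + (2·δd/d)²) = √(0.00120 + 0.0200) = 0.146, so δw = 121.
Q = w + u − p: δQ = √(δw² + δu² + δp²) = √(14500 + 2920 + 625) = 134
Q = 899.

899 ± 134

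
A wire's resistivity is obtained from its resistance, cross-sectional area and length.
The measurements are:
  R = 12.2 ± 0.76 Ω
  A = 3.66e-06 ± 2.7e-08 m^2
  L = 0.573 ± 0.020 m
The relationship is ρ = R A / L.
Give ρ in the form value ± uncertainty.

(7.79 ± 0.559) × 10^-5 Ω·m

Since ρ is a product/quotient, work with relative uncertainties:
  (1·δR/R)² = (1×0.0623)² = 0.00388;  (1·δA/A)² = (1×0.00738)² = 5.44e-05;  (-1·δL/L)² = (-1×0.0349)² = 0.00122
δρ/ρ = √(0.00515) = 0.0718
ρ = 7.79e-05 Ω·m, so δρ = 0.0718 × 7.79e-05 = 5.59e-06 Ω·m.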